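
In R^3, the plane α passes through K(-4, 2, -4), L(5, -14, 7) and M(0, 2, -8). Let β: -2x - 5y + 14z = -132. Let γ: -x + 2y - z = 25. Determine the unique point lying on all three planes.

KL = (9, -16, 11), KM = (4, 0, -4); a normal to α is KL × KM = (64, 80, 64).
Using K: α has equation 64x + 80y + 64z = -352.
Solving the 3×3 linear system 64x + 80y + 64z = -352, -2x - 5y + 14z = -132, -x + 2y - z = 25 (e.g. by elimination or Cramer's rule, determinant = -3328) gives (-5, 6, -8).

(-5, 6, -8)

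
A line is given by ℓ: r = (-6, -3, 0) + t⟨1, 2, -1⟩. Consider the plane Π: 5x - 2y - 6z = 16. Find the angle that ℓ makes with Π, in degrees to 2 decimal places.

sin θ = |n·v| / (|n||v|) = |7| / (√65 · √6) = 0.35446.
θ ≈ 20.76°.

20.76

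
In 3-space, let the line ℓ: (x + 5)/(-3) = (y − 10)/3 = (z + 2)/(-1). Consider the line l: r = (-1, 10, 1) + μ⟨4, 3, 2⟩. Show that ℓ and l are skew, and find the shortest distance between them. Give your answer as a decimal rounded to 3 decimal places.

ℓ has direction (-3, 3, -1) through (-5, 10, -2).
Common perpendicular direction n = (-3, 3, -1) × (4, 3, 2) = (9, 2, -21).
With w = (-1, 10, 1) − (-5, 10, -2) = (4, 0, 3), w · n = -27.
Since n ≠ 0 the lines are not parallel, and w · n = -27 ≠ 0 so they do not intersect; hence they are skew.
Distance = |w · n| / |n| = |-27| / √526 ≈ 1.177.

1.177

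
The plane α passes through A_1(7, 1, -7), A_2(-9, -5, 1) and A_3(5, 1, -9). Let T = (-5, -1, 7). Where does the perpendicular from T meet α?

A_1A_2 = (-16, -6, 8), A_1A_3 = (-2, 0, -2); a normal to α is A_1A_2 × A_1A_3 = (12, -48, -12).
Using A_1: α has equation 12x - 48y - 12z = 120.
Foot = T − λn with λ = (n·T − d)/|n|² = (-96 − 120)/2592 = -1/12.
Foot = (-5, -1, 7) − (-1/12)·(12, -48, -12) = (-4, -5, 6).

(-4, -5, 6)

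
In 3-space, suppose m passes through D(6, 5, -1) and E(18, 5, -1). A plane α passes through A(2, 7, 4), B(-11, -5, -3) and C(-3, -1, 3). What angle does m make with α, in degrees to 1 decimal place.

A direction vector for m is E − D = (12, 0, 0).
AB = (-13, -12, -7), AC = (-5, -8, -1); a normal to α is AB × AC = (-44, 22, 44).
Using A: α has equation -44x + 22y + 44z = 242.
sin θ = |n·v| / (|n||v|) = |-528| / (√4356 · √144) = 0.66667.
θ ≈ 41.8°.

41.8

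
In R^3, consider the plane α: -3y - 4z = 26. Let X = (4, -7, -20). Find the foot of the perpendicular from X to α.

(4, 2, -8)

Foot = X − λn with λ = (n·X − d)/|n|² = (101 − 26)/25 = 3.
Foot = (4, -7, -20) − 3·(0, -3, -4) = (4, 2, -8).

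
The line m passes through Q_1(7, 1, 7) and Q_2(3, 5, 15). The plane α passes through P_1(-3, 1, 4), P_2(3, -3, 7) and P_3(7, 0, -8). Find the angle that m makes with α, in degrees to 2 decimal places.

A direction vector for m is Q_2 − Q_1 = (-4, 4, 8).
P_1P_2 = (6, -4, 3), P_1P_3 = (10, -1, -12); a normal to α is P_1P_2 × P_1P_3 = (51, 102, 34).
Using P_1: α has equation 51x + 102y + 34z = 85.
sin θ = |n·v| / (|n||v|) = |476| / (√14161 · √96) = 0.40825.
θ ≈ 24.09°.

24.09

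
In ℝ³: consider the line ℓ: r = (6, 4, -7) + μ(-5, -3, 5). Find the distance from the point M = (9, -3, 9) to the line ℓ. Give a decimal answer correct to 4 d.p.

13.7348

Taking (6, 4, -7) on ℓ with direction v = (-5, -3, 5): w = M − (6, 4, -7) = (3, -7, 16), and w × v = (13, -95, -44).
Distance = |w × v| / |v| = √11130 / √59 ≈ 13.7348.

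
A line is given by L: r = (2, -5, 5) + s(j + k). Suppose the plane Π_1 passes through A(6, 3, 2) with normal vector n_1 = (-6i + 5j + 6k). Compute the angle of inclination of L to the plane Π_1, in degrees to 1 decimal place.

52.2

Π_1: n_1·r = n_1·A gives -6x + 5y + 6z = -9.
sin θ = |n·v| / (|n||v|) = |11| / (√97 · √2) = 0.78975.
θ ≈ 52.2°.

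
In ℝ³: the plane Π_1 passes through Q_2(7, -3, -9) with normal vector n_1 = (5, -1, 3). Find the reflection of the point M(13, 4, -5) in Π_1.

Π_1: n_1·r = n_1·Q_2 gives 5x - y + 3z = 11.
λ = (n·M − d)/|n|² = (46 − 11)/35 = 1.
Reflection = M − 2λn = (13, 4, -5) − 2·(5, -1, 3) = (3, 6, -11).

(3, 6, -11)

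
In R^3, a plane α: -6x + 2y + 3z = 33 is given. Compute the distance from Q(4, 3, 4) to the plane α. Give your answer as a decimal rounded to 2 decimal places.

5.57

n·Q − d = (-6)·(4) + (2)·(3) + (3)·(4) − 33 = -39; |n| = √49.
Distance = |-39| / √49 = 39/√49 ≈ 5.57.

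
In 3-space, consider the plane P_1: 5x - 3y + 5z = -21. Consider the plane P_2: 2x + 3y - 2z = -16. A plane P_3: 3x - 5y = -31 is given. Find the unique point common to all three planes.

Solving the 3×3 linear system 5x - 3y + 5z = -21, 2x + 3y - 2z = -16, 3x - 5y = -31 (e.g. by elimination or Cramer's rule, determinant = -127) gives (-7, 2, 4).

(-7, 2, 4)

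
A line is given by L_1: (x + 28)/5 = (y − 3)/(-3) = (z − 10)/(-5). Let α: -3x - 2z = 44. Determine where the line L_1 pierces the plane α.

L_1 has direction (5, -3, -5) through (-28, 3, 10).
Substitute r = (-28, 3, 10) + t(5, -3, -5) into the plane: 64 + (-5)t = 44, so t = 4.
Intersection: (-28, 3, 10) + 4·(5, -3, -5) = (-8, -9, -10).

(-8, -9, -10)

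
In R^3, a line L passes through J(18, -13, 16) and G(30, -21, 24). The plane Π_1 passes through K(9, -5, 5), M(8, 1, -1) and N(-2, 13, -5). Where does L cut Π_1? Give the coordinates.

A direction vector for L is G − J = (12, -8, 8).
KM = (-1, 6, -6), KN = (-11, 18, -10); a normal to Π_1 is KM × KN = (48, 56, 48).
Using K: Π_1 has equation 48x + 56y + 48z = 392.
Substitute r = (18, -13, 16) + t(12, -8, 8) into the plane: 904 + 512t = 392, so t = -1.
Intersection: (18, -13, 16) + (-1)·(12, -8, 8) = (6, -5, 8).

(6, -5, 8)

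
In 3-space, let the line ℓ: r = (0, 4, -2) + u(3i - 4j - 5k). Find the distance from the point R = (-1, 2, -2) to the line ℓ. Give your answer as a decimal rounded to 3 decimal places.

2.121

Taking (0, 4, -2) on ℓ with direction v = (3, -4, -5): w = R − (0, 4, -2) = (-1, -2, 0), and w × v = (10, -5, 10).
Distance = |w × v| / |v| = √225 / √50 ≈ 2.121.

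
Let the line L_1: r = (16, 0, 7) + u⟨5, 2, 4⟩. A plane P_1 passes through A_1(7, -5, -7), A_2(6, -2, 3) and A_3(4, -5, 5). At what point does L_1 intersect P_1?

(6, -4, -1)

A_1A_2 = (-1, 3, 10), A_1A_3 = (-3, 0, 12); a normal to P_1 is A_1A_2 × A_1A_3 = (36, -18, 9).
Using A_1: P_1 has equation 36x - 18y + 9z = 279.
Substitute r = (16, 0, 7) + t(5, 2, 4) into the plane: 639 + 180t = 279, so t = -2.
Intersection: (16, 0, 7) + (-2)·(5, 2, 4) = (6, -4, -1).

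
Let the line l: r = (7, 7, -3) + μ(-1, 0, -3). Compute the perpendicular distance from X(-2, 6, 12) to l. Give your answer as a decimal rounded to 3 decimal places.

13.319

Taking (7, 7, -3) on l with direction v = (-1, 0, -3): w = X − (7, 7, -3) = (-9, -1, 15), and w × v = (3, -42, -1).
Distance = |w × v| / |v| = √1774 / √10 ≈ 13.319.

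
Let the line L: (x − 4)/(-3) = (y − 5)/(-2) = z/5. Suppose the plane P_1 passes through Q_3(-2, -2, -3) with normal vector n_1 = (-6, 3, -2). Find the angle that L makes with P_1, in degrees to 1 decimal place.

2.7

L has direction (-3, -2, 5) through (4, 5, 0).
P_1: n_1·r = n_1·Q_3 gives -6x + 3y - 2z = 12.
sin θ = |n·v| / (|n||v|) = |2| / (√49 · √38) = 0.04635.
θ ≈ 2.7°.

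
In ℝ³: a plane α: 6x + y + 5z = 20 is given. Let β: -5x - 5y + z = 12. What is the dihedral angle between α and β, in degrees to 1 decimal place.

cos θ = |n₁·n₂| / (|n₁||n₂|) = |-30| / (√62 · √51).
θ = arccos(0.53351) ≈ 57.8°.

57.8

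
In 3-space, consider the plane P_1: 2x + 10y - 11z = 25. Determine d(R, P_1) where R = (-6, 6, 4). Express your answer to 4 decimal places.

n·R − d = (2)·(-6) + (10)·(6) + (-11)·(4) − 25 = -21; |n| = √225.
Distance = |-21| / √225 = 21/√225 ≈ 1.4000.

1.4000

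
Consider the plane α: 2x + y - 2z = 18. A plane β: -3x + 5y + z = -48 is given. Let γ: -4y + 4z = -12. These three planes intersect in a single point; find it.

(3, -6, -9)

Solving the 3×3 linear system 2x + y - 2z = 18, -3x + 5y + z = -48, -4y + 4z = -12 (e.g. by elimination or Cramer's rule, determinant = 36) gives (3, -6, -9).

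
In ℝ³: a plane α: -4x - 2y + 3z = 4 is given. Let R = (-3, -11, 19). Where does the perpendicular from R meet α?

(9, -5, 10)

Foot = R − λn with λ = (n·R − d)/|n|² = (91 − 4)/29 = 3.
Foot = (-3, -11, 19) − 3·(-4, -2, 3) = (9, -5, 10).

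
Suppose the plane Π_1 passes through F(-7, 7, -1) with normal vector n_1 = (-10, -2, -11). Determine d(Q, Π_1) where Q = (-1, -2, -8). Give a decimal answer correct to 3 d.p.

2.333

Π_1: n_1·r = n_1·F gives -10x - 2y - 11z = 67.
n·Q − d = (-10)·(-1) + (-2)·(-2) + (-11)·(-8) − 67 = 35; |n| = √225.
Distance = |35| / √225 = 35/√225 ≈ 2.333.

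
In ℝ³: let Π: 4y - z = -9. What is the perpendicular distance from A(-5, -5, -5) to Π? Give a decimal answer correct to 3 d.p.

n·A − d = (0)·(-5) + (4)·(-5) + (-1)·(-5) − (-9) = -6; |n| = √17.
Distance = |-6| / √17 = 6/√17 ≈ 1.455.

1.455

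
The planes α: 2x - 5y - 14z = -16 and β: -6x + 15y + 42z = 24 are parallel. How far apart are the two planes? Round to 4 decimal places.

0.5333

Rescale β by 1/(-3): 2x - 5y - 14z = -8. Then distance = |-16 − (-8)| / √225 ≈ 0.5333.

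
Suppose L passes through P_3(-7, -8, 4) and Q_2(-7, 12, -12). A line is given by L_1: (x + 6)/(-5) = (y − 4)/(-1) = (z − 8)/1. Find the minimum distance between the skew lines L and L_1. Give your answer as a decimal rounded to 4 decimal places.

A direction vector for L is Q_2 − P_3 = (0, 20, -16).
L_1 has direction (-5, -1, 1) through (-6, 4, 8).
Common perpendicular direction n = (0, 20, -16) × (-5, -1, 1) = (4, 80, 100).
With w = (-6, 4, 8) − (-7, -8, 4) = (1, 12, 4), w · n = 1364.
Distance = |w · n| / |n| = |1364| / √16416 ≈ 10.6459.

10.6459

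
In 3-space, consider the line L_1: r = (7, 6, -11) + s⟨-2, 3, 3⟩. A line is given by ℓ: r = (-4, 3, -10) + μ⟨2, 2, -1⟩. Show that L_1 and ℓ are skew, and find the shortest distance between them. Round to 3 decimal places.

5.486

Common perpendicular direction n = (-2, 3, 3) × (2, 2, -1) = (-9, 4, -10).
With w = (-4, 3, -10) − (7, 6, -11) = (-11, -3, 1), w · n = 77.
Since n ≠ 0 the lines are not parallel, and w · n = 77 ≠ 0 so they do not intersect; hence they are skew.
Distance = |w · n| / |n| = |77| / √197 ≈ 5.486.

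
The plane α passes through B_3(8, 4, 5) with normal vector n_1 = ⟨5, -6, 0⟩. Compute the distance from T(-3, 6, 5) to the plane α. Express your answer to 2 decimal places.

α: n_1·r = n_1·B_3 gives 5x - 6y = 16.
n·T − d = (5)·(-3) + (-6)·(6) + (0)·(5) − 16 = -67; |n| = √61.
Distance = |-67| / √61 = 67/√61 ≈ 8.58.

8.58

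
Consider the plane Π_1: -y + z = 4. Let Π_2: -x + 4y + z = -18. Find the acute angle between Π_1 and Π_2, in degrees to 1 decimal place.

cos θ = |n₁·n₂| / (|n₁||n₂|) = |-3| / (√2 · √18).
θ = arccos(0.50000) ≈ 60.0°.

60.0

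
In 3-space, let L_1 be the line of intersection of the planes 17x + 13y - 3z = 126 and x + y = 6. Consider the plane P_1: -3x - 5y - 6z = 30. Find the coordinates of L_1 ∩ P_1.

Direction of L_1: (17, 13, -3) × (1, 1, 0) = (3, -3, 4).
A point on L_1: solving the two plane equations with x = 18 gives (18, -12, 8).
Substitute r = (18, -12, 8) + t(3, -3, 4) into the plane: -42 + (-18)t = 30, so t = -4.
Intersection: (18, -12, 8) + (-4)·(3, -3, 4) = (6, 0, -8).

(6, 0, -8)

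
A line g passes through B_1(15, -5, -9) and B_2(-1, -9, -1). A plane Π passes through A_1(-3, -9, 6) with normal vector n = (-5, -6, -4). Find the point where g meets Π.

(3, -8, -3)

A direction vector for g is B_2 − B_1 = (-16, -4, 8).
Π: n·r = n·A_1 gives -5x - 6y - 4z = 45.
Substitute r = (15, -5, -9) + t(-16, -4, 8) into the plane: -9 + 72t = 45, so t = 3/4.
Intersection: (15, -5, -9) + (3/4)·(-16, -4, 8) = (3, -8, -3).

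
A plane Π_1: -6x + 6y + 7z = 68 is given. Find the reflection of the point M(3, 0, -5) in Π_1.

λ = (n·M − d)/|n|² = (-53 − 68)/121 = -1.
Reflection = M − 2λn = (3, 0, -5) − (-2)·(-6, 6, 7) = (-9, 12, 9).

(-9, 12, 9)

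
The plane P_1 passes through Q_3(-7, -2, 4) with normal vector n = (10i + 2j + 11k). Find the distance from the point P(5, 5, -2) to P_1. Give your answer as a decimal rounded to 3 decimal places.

P_1: n·r = n·Q_3 gives 10x + 2y + 11z = -30.
n·P − d = (10)·(5) + (2)·(5) + (11)·(-2) − (-30) = 68; |n| = √225.
Distance = |68| / √225 = 68/√225 ≈ 4.533.

4.533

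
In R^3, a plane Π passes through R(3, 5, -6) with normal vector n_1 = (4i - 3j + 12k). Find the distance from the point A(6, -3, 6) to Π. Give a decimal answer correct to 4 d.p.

13.8462

Π: n_1·r = n_1·R gives 4x - 3y + 12z = -75.
n·A − d = (4)·(6) + (-3)·(-3) + (12)·(6) − (-75) = 180; |n| = √169.
Distance = |180| / √169 = 180/√169 ≈ 13.8462.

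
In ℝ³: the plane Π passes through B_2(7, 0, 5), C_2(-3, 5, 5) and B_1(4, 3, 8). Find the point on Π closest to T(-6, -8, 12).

B_2C_2 = (-10, 5, 0), B_2B_1 = (-3, 3, 3); a normal to Π is B_2C_2 × B_2B_1 = (15, 30, -15).
Using B_2: Π has equation 15x + 30y - 15z = 30.
Foot = T − λn with λ = (n·T − d)/|n|² = (-510 − 30)/1350 = -2/5.
Foot = (-6, -8, 12) − (-2/5)·(15, 30, -15) = (0, 4, 6).

(0, 4, 6)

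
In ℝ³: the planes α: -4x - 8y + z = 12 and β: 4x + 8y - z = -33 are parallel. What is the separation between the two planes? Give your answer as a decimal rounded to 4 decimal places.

2.3333

Rescale β by 1/(-1): -4x - 8y + z = 33. Then distance = |12 − 33| / √81 ≈ 2.3333.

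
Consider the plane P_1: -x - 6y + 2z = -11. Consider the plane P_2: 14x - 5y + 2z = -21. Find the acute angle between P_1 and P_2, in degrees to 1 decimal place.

78.0

cos θ = |n₁·n₂| / (|n₁||n₂|) = |20| / (√41 · √225).
θ = arccos(0.20823) ≈ 78.0°.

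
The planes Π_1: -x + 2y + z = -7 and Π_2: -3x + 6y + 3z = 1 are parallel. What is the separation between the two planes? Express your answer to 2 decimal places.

Rescale Π_2 by 1/3: -x + 2y + z = 1/3. Then distance = |-7 − (1/3)| / √6 ≈ 2.99.

2.99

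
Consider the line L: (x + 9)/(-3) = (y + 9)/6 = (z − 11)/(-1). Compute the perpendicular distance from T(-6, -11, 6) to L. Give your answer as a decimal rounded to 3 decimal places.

5.695

L has direction (-3, 6, -1) through (-9, -9, 11).
Taking (-9, -9, 11) on L with direction v = (-3, 6, -1): w = T − (-9, -9, 11) = (3, -2, -5), and w × v = (32, 18, 12).
Distance = |w × v| / |v| = √1492 / √46 ≈ 5.695.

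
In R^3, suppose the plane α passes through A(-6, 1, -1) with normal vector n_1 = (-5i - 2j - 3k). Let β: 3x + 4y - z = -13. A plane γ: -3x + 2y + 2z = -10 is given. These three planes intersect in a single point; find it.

(-2, -3, -5)

α: n_1·r = n_1·A gives -5x - 2y - 3z = 31.
Solving the 3×3 linear system -5x - 2y - 3z = 31, 3x + 4y - z = -13, -3x + 2y + 2z = -10 (e.g. by elimination or Cramer's rule, determinant = -98) gives (-2, -3, -5).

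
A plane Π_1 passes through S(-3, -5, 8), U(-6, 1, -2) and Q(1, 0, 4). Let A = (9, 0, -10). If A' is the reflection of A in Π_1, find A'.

SU = (-3, 6, -10), SQ = (4, 5, -4); a normal to Π_1 is SU × SQ = (26, -52, -39).
Using S: Π_1 has equation 26x - 52y - 39z = -130.
λ = (n·A − d)/|n|² = (624 − (-130))/4901 = 2/13.
Reflection = A − 2λn = (9, 0, -10) − (4/13)·(26, -52, -39) = (1, 16, 2).

(1, 16, 2)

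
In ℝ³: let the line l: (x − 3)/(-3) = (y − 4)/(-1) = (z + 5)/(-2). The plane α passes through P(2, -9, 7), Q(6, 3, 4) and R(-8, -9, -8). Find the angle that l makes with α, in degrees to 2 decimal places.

13.86

l has direction (-3, -1, -2) through (3, 4, -5).
PQ = (4, 12, -3), PR = (-10, 0, -15); a normal to α is PQ × PR = (-180, 90, 120).
Using P: α has equation -180x + 90y + 120z = -330.
sin θ = |n·v| / (|n||v|) = |210| / (√54900 · √14) = 0.23954.
θ ≈ 13.86°.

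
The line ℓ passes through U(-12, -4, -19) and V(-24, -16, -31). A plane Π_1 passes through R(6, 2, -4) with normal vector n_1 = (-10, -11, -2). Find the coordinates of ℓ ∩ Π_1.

(0, 8, -7)

A direction vector for ℓ is V − U = (-12, -12, -12).
Π_1: n_1·r = n_1·R gives -10x - 11y - 2z = -74.
Substitute r = (-12, -4, -19) + t(-12, -12, -12) into the plane: 202 + 276t = -74, so t = -1.
Intersection: (-12, -4, -19) + (-1)·(-12, -12, -12) = (0, 8, -7).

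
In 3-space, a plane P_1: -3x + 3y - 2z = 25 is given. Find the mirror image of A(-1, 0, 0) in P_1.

(-7, 6, -4)

λ = (n·A − d)/|n|² = (3 − 25)/22 = -1.
Reflection = A − 2λn = (-1, 0, 0) − (-2)·(-3, 3, -2) = (-7, 6, -4).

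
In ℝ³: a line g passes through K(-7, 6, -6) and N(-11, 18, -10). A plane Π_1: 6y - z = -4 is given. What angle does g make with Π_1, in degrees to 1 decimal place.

A direction vector for g is N − K = (-4, 12, -4).
sin θ = |n·v| / (|n||v|) = |76| / (√37 · √176) = 0.94180.
θ ≈ 70.4°.

70.4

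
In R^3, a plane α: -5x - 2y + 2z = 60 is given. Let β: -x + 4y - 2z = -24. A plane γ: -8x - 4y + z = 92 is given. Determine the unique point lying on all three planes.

(-8, -6, 4)

Solving the 3×3 linear system -5x - 2y + 2z = 60, -x + 4y - 2z = -24, -8x - 4y + z = 92 (e.g. by elimination or Cramer's rule, determinant = 58) gives (-8, -6, 4).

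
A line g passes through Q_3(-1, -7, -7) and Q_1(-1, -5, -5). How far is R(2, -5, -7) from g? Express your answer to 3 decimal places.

A direction vector for g is Q_1 − Q_3 = (0, 2, 2).
Taking (-1, -7, -7) on g with direction v = (0, 2, 2): w = R − (-1, -7, -7) = (3, 2, 0), and w × v = (4, -6, 6).
Distance = |w × v| / |v| = √88 / √8 ≈ 3.317.

3.317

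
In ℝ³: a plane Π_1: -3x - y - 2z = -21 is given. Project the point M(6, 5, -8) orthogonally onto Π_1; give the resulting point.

Foot = M − λn with λ = (n·M − d)/|n|² = (-7 − (-21))/14 = 1.
Foot = (6, 5, -8) − 1·(-3, -1, -2) = (9, 6, -6).

(9, 6, -6)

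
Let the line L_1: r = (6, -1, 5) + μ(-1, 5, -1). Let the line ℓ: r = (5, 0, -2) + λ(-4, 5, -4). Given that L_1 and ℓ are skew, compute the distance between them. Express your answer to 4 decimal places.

4.2426

Common perpendicular direction n = (-1, 5, -1) × (-4, 5, -4) = (-15, 0, 15).
With w = (5, 0, -2) − (6, -1, 5) = (-1, 1, -7), w · n = -90.
Distance = |w · n| / |n| = |-90| / √450 ≈ 4.2426.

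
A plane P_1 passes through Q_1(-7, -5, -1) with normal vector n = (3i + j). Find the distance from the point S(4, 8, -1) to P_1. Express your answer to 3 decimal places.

14.546

P_1: n·r = n·Q_1 gives 3x + y = -26.
n·S − d = (3)·(4) + (1)·(8) + (0)·(-1) − (-26) = 46; |n| = √10.
Distance = |46| / √10 = 46/√10 ≈ 14.546.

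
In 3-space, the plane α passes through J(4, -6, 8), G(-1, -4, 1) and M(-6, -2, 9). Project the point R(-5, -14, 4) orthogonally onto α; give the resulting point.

JG = (-5, 2, -7), JM = (-10, 4, 1); a normal to α is JG × JM = (30, 75, 0).
Using J: α has equation 30x + 75y = -330.
Foot = R − λn with λ = (n·R − d)/|n|² = (-1200 − (-330))/6525 = -2/15.
Foot = (-5, -14, 4) − (-2/15)·(30, 75, 0) = (-1, -4, 4).

(-1, -4, 4)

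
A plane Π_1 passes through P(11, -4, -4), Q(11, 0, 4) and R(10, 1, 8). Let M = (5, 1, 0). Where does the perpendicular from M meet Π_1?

PQ = (0, 4, 8), PR = (-1, 5, 12); a normal to Π_1 is PQ × PR = (8, -8, 4).
Using P: Π_1 has equation 8x - 8y + 4z = 104.
Foot = M − λn with λ = (n·M − d)/|n|² = (32 − 104)/144 = -1/2.
Foot = (5, 1, 0) − (-1/2)·(8, -8, 4) = (9, -3, 2).

(9, -3, 2)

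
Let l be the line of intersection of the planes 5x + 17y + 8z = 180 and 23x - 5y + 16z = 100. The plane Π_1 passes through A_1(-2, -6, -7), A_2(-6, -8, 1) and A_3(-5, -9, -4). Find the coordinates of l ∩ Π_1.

Direction of l: (5, 17, 8) × (23, -5, 16) = (312, 104, -416).
A point on l: solving the two plane equations with x = 1 gives (1, 7, 7).
A_1A_2 = (-4, -2, 8), A_1A_3 = (-3, -3, 3); a normal to Π_1 is A_1A_2 × A_1A_3 = (18, -12, 6).
Using A_1: Π_1 has equation 18x - 12y + 6z = -6.
Substitute r = (1, 7, 7) + t(312, 104, -416) into the plane: -24 + 1872t = -6, so t = 1/104.
Intersection: (1, 7, 7) + (1/104)·(312, 104, -416) = (4, 8, 3).

(4, 8, 3)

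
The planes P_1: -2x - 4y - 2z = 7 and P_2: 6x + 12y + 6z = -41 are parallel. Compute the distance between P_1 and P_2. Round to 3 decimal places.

1.361

Rescale P_2 by 1/(-3): -2x - 4y - 2z = 41/3. Then distance = |7 − (41/3)| / √24 ≈ 1.361.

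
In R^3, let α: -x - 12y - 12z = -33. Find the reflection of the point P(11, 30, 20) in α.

λ = (n·P − d)/|n|² = (-611 − (-33))/289 = -2.
Reflection = P − 2λn = (11, 30, 20) − (-4)·(-1, -12, -12) = (7, -18, -28).

(7, -18, -28)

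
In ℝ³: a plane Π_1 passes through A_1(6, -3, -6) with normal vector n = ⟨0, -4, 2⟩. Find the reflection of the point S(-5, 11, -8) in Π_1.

Π_1: n·r = n·A_1 gives -4y + 2z = 0.
λ = (n·S − d)/|n|² = (-60 − 0)/20 = -3.
Reflection = S − 2λn = (-5, 11, -8) − (-6)·(0, -4, 2) = (-5, -13, 4).

(-5, -13, 4)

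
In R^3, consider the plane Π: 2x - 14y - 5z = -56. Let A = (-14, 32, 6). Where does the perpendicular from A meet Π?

Foot = A − λn with λ = (n·A − d)/|n|² = (-506 − (-56))/225 = -2.
Foot = (-14, 32, 6) − (-2)·(2, -14, -5) = (-10, 4, -4).

(-10, 4, -4)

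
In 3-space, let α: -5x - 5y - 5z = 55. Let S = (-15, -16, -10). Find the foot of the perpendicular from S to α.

(-5, -6, 0)

Foot = S − λn with λ = (n·S − d)/|n|² = (205 − 55)/75 = 2.
Foot = (-15, -16, -10) − 2·(-5, -5, -5) = (-5, -6, 0).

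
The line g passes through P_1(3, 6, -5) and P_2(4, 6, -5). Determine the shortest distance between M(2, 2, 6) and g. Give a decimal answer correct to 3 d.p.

A direction vector for g is P_2 − P_1 = (1, 0, 0).
Taking (3, 6, -5) on g with direction v = (1, 0, 0): w = M − (3, 6, -5) = (-1, -4, 11), and w × v = (0, 11, 4).
Distance = |w × v| / |v| = √137 / √1 ≈ 11.705.

11.705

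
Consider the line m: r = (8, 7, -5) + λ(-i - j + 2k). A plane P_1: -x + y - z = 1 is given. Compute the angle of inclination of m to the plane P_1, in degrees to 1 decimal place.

28.1

sin θ = |n·v| / (|n||v|) = |-2| / (√3 · √6) = 0.47140.
θ ≈ 28.1°.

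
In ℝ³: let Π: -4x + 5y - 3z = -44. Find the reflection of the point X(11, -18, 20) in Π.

λ = (n·X − d)/|n|² = (-194 − (-44))/50 = -3.
Reflection = X − 2λn = (11, -18, 20) − (-6)·(-4, 5, -3) = (-13, 12, 2).

(-13, 12, 2)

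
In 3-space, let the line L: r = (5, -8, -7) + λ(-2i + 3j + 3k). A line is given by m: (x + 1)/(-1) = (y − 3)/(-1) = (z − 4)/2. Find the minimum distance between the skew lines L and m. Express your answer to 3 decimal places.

m has direction (-1, -1, 2) through (-1, 3, 4).
Common perpendicular direction n = (-2, 3, 3) × (-1, -1, 2) = (9, 1, 5).
With w = (-1, 3, 4) − (5, -8, -7) = (-6, 11, 11), w · n = 12.
Distance = |w · n| / |n| = |12| / √107 ≈ 1.160.

1.160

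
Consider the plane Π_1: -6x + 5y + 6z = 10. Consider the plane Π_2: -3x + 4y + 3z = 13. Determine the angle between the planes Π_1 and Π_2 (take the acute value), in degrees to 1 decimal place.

cos θ = |n₁·n₂| / (|n₁||n₂|) = |56| / (√97 · √34).
θ = arccos(0.97513) ≈ 12.8°.

12.8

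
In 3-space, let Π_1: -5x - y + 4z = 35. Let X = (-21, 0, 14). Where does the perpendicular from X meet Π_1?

(-6, 3, 2)

Foot = X − λn with λ = (n·X − d)/|n|² = (161 − 35)/42 = 3.
Foot = (-21, 0, 14) − 3·(-5, -1, 4) = (-6, 3, 2).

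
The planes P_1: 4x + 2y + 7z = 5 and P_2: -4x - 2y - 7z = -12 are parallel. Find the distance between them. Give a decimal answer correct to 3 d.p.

Rescale P_2 by 1/(-1): 4x + 2y + 7z = 12. Then distance = |5 − 12| / √69 ≈ 0.843.

0.843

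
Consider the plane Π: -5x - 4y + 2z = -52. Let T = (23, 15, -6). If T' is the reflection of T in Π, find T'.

λ = (n·T − d)/|n|² = (-187 − (-52))/45 = -3.
Reflection = T − 2λn = (23, 15, -6) − (-6)·(-5, -4, 2) = (-7, -9, 6).

(-7, -9, 6)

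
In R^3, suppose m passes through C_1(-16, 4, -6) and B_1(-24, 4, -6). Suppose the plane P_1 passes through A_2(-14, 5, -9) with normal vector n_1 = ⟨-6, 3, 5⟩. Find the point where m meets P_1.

A direction vector for m is B_1 − C_1 = (-8, 0, 0).
P_1: n_1·r = n_1·A_2 gives -6x + 3y + 5z = 54.
Substitute r = (-16, 4, -6) + t(-8, 0, 0) into the plane: 78 + 48t = 54, so t = -1/2.
Intersection: (-16, 4, -6) + (-1/2)·(-8, 0, 0) = (-12, 4, -6).

(-12, 4, -6)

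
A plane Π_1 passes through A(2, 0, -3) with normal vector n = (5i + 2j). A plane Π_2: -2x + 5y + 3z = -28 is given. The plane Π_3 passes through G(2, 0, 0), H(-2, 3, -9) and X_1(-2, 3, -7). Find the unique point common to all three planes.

Π_1: n·r = n·A gives 5x + 2y = 10.
GH = (-4, 3, -9), GX_1 = (-4, 3, -7); a normal to Π_3 is GH × GX_1 = (6, 8, 0).
Using G: Π_3 has equation 6x + 8y = 12.
Solving the 3×3 linear system 5x + 2y = 10, -2x + 5y + 3z = -28, 6x + 8y = 12 (e.g. by elimination or Cramer's rule, determinant = -84) gives (2, 0, -8).

(2, 0, -8)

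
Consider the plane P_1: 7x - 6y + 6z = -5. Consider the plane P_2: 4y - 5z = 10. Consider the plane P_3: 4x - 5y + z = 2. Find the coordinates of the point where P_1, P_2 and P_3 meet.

Solving the 3×3 linear system 7x - 6y + 6z = -5, 4y - 5z = 10, 4x - 5y + z = 2 (e.g. by elimination or Cramer's rule, determinant = -123) gives (1, 0, -2).

(1, 0, -2)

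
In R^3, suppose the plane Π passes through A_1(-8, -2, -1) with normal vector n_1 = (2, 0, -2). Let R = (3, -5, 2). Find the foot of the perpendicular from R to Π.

Π: n_1·r = n_1·A_1 gives 2x - 2z = -14.
Foot = R − λn with λ = (n·R − d)/|n|² = (2 − (-14))/8 = 2.
Foot = (3, -5, 2) − 2·(2, 0, -2) = (-1, -5, 6).

(-1, -5, 6)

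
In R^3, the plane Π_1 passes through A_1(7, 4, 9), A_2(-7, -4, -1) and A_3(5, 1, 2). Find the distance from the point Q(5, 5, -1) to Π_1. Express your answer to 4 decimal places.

A_1A_2 = (-14, -8, -10), A_1A_3 = (-2, -3, -7); a normal to Π_1 is A_1A_2 × A_1A_3 = (26, -78, 26).
Using A_1: Π_1 has equation 26x - 78y + 26z = 104.
n·Q − d = (26)·(5) + (-78)·(5) + (26)·(-1) − 104 = -390; |n| = √7436.
Distance = |-390| / √7436 = 390/√7436 ≈ 4.5227.

4.5227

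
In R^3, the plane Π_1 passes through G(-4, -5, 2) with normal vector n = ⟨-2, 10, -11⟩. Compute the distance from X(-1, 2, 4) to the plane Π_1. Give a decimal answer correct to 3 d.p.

Π_1: n·r = n·G gives -2x + 10y - 11z = -64.
n·X − d = (-2)·(-1) + (10)·(2) + (-11)·(4) − (-64) = 42; |n| = √225.
Distance = |42| / √225 = 42/√225 ≈ 2.800.

2.800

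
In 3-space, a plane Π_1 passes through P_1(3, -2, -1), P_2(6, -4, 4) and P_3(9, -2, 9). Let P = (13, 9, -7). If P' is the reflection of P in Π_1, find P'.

(-7, 9, 5)

P_1P_2 = (3, -2, 5), P_1P_3 = (6, 0, 10); a normal to Π_1 is P_1P_2 × P_1P_3 = (-20, 0, 12).
Using P_1: Π_1 has equation -20x + 12z = -72.
λ = (n·P − d)/|n|² = (-344 − (-72))/544 = -1/2.
Reflection = P − 2λn = (13, 9, -7) − (-1)·(-20, 0, 12) = (-7, 9, 5).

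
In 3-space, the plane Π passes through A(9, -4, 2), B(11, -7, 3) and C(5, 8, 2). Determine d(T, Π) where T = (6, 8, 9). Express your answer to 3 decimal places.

4.129

AB = (2, -3, 1), AC = (-4, 12, 0); a normal to Π is AB × AC = (-12, -4, 12).
Using A: Π has equation -12x - 4y + 12z = -68.
n·T − d = (-12)·(6) + (-4)·(8) + (12)·(9) − (-68) = 72; |n| = √304.
Distance = |72| / √304 = 72/√304 ≈ 4.129.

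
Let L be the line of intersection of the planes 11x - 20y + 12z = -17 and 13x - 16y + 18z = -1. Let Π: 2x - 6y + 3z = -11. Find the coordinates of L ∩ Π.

Direction of L: (11, -20, 12) × (13, -16, 18) = (-168, -42, 84).
A point on L: solving the two plane equations with x = 9 gives (9, 4, -3).
Substitute r = (9, 4, -3) + t(-168, -42, 84) into the plane: -15 + 168t = -11, so t = 1/42.
Intersection: (9, 4, -3) + (1/42)·(-168, -42, 84) = (5, 3, -1).

(5, 3, -1)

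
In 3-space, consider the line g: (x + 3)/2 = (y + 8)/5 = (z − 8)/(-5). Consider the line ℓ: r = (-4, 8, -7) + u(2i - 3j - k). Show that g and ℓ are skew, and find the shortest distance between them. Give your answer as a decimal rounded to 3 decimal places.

4.919

g has direction (2, 5, -5) through (-3, -8, 8).
Common perpendicular direction n = (2, 5, -5) × (2, -3, -1) = (-20, -8, -16).
With w = (-4, 8, -7) − (-3, -8, 8) = (-1, 16, -15), w · n = 132.
Since n ≠ 0 the lines are not parallel, and w · n = 132 ≠ 0 so they do not intersect; hence they are skew.
Distance = |w · n| / |n| = |132| / √720 ≈ 4.919.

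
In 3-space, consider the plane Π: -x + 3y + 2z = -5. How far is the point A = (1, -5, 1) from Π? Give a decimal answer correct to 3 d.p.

n·A − d = (-1)·(1) + (3)·(-5) + (2)·(1) − (-5) = -9; |n| = √14.
Distance = |-9| / √14 = 9/√14 ≈ 2.405.

2.405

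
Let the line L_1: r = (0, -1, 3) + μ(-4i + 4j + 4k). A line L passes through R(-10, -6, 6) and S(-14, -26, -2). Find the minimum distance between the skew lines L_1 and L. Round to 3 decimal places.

0.408

A direction vector for L is S − R = (-4, -20, -8).
Common perpendicular direction n = (-4, 4, 4) × (-4, -20, -8) = (48, -48, 96).
With w = (-10, -6, 6) − (0, -1, 3) = (-10, -5, 3), w · n = 48.
Distance = |w · n| / |n| = |48| / √13824 ≈ 0.408.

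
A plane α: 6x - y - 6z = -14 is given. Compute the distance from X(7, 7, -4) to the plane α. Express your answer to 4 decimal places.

n·X − d = (6)·(7) + (-1)·(7) + (-6)·(-4) − (-14) = 73; |n| = √73.
Distance = |73| / √73 = 73/√73 ≈ 8.5440.

8.5440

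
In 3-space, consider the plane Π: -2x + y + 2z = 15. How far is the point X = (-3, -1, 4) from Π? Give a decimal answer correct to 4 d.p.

n·X − d = (-2)·(-3) + (1)·(-1) + (2)·(4) − 15 = -2; |n| = √9.
Distance = |-2| / √9 = 2/√9 ≈ 0.6667.

0.6667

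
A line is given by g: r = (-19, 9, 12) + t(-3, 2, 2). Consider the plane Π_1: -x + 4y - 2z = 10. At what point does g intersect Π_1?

(-10, 3, 6)

Substitute r = (-19, 9, 12) + t(-3, 2, 2) into the plane: 31 + 7t = 10, so t = -3.
Intersection: (-19, 9, 12) + (-3)·(-3, 2, 2) = (-10, 3, 6).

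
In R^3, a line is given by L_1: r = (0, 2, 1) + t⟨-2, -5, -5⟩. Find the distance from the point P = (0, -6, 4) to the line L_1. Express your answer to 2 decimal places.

Taking (0, 2, 1) on L_1 with direction v = (-2, -5, -5): w = P − (0, 2, 1) = (0, -8, 3), and w × v = (55, -6, -16).
Distance = |w × v| / |v| = √3317 / √54 ≈ 7.84.

7.84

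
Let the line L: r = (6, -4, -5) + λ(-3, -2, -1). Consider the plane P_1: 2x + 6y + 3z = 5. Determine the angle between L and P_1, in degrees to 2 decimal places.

53.30

sin θ = |n·v| / (|n||v|) = |-21| / (√49 · √14) = 0.80178.
θ ≈ 53.30°.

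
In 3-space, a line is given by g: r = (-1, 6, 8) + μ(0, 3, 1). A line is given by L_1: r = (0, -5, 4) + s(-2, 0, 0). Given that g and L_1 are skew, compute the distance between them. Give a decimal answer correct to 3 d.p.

Common perpendicular direction n = (0, 3, 1) × (-2, 0, 0) = (0, -2, 6).
With w = (0, -5, 4) − (-1, 6, 8) = (1, -11, -4), w · n = -2.
Distance = |w · n| / |n| = |-2| / √40 ≈ 0.316.

0.316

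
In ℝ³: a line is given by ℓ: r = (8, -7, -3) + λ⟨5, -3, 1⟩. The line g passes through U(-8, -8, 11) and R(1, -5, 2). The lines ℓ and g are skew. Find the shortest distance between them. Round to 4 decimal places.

A direction vector for g is R − U = (9, 3, -9).
Common perpendicular direction n = (5, -3, 1) × (9, 3, -9) = (24, 54, 42).
With w = (-8, -8, 11) − (8, -7, -3) = (-16, -1, 14), w · n = 150.
Distance = |w · n| / |n| = |150| / √5256 ≈ 2.0690.

2.0690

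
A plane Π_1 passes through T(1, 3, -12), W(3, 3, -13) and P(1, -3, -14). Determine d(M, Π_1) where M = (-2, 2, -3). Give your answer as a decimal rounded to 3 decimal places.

6.714

TW = (2, 0, -1), TP = (0, -6, -2); a normal to Π_1 is TW × TP = (-6, 4, -12).
Using T: Π_1 has equation -6x + 4y - 12z = 150.
n·M − d = (-6)·(-2) + (4)·(2) + (-12)·(-3) − 150 = -94; |n| = √196.
Distance = |-94| / √196 = 94/√196 ≈ 6.714.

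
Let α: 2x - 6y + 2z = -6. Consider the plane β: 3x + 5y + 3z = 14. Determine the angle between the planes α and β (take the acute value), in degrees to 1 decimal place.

65.6

cos θ = |n₁·n₂| / (|n₁||n₂|) = |-18| / (√44 · √43).
θ = arccos(0.41382) ≈ 65.6°.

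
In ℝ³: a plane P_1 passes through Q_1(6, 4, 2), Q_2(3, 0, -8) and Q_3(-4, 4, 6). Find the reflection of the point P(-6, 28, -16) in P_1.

Q_1Q_2 = (-3, -4, -10), Q_1Q_3 = (-10, 0, 4); a normal to P_1 is Q_1Q_2 × Q_1Q_3 = (-16, 112, -40).
Using Q_1: P_1 has equation -16x + 112y - 40z = 272.
λ = (n·P − d)/|n|² = (3872 − 272)/14400 = 1/4.
Reflection = P − 2λn = (-6, 28, -16) − (1/2)·(-16, 112, -40) = (2, -28, 4).

(2, -28, 4)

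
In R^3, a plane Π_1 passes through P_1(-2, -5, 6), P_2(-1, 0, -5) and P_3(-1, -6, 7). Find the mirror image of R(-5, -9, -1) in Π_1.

(1, 3, 5)

P_1P_2 = (1, 5, -11), P_1P_3 = (1, -1, 1); a normal to Π_1 is P_1P_2 × P_1P_3 = (-6, -12, -6).
Using P_1: Π_1 has equation -6x - 12y - 6z = 36.
λ = (n·R − d)/|n|² = (144 − 36)/216 = 1/2.
Reflection = R − 2λn = (-5, -9, -1) − 1·(-6, -12, -6) = (1, 3, 5).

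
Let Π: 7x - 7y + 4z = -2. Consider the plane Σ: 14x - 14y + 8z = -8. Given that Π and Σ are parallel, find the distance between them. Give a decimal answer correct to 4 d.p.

0.1873

Rescale Σ by 1/2: 7x - 7y + 4z = -4. Then distance = |-2 − (-4)| / √114 ≈ 0.1873.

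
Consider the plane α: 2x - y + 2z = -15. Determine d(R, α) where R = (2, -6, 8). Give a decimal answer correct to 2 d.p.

13.67

n·R − d = (2)·(2) + (-1)·(-6) + (2)·(8) − (-15) = 41; |n| = √9.
Distance = |41| / √9 = 41/√9 ≈ 13.67.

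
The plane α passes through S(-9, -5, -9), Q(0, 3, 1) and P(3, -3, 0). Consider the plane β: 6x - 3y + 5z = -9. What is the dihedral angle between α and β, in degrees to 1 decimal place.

SQ = (9, 8, 10), SP = (12, 2, 9); a normal to α is SQ × SP = (52, 39, -78).
Using S: α has equation 52x + 39y - 78z = 39.
cos θ = |n₁·n₂| / (|n₁||n₂|) = |-195| / (√10309 · √70).
θ = arccos(0.22955) ≈ 76.7°.

76.7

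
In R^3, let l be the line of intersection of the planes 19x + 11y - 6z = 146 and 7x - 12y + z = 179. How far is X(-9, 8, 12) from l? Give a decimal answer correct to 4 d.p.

27.0678

Direction of l: (19, 11, -6) × (7, -12, 1) = (-61, -61, -305).
A point on l: solving the two plane equations with x = 12 gives (12, -8, -1).
Taking (12, -8, -1) on l with direction v = (-61, -61, -305): w = X − (12, -8, -1) = (-21, 16, 13), and w × v = (-4087, -7198, 2257).
Distance = |w × v| / |v| = √73608822 / √100467 ≈ 27.0678.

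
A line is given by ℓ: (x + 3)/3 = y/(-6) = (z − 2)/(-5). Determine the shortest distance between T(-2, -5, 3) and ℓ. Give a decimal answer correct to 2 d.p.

ℓ has direction (3, -6, -5) through (-3, 0, 2).
Taking (-3, 0, 2) on ℓ with direction v = (3, -6, -5): w = T − (-3, 0, 2) = (1, -5, 1), and w × v = (31, 8, 9).
Distance = |w × v| / |v| = √1106 / √70 ≈ 3.97.

3.97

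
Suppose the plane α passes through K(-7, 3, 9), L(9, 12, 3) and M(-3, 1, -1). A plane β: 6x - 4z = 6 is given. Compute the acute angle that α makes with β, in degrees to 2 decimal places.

75.08

KL = (16, 9, -6), KM = (4, -2, -10); a normal to α is KL × KM = (-102, 136, -68).
Using K: α has equation -102x + 136y - 68z = 510.
cos θ = |n₁·n₂| / (|n₁||n₂|) = |-340| / (√33524 · √52).
θ = arccos(0.25751) ≈ 75.08°.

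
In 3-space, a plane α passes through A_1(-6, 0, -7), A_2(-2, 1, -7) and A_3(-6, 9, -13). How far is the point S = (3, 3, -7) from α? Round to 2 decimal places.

0.41

A_1A_2 = (4, 1, 0), A_1A_3 = (0, 9, -6); a normal to α is A_1A_2 × A_1A_3 = (-6, 24, 36).
Using A_1: α has equation -6x + 24y + 36z = -216.
n·S − d = (-6)·(3) + (24)·(3) + (36)·(-7) − (-216) = 18; |n| = √1908.
Distance = |18| / √1908 = 18/√1908 ≈ 0.41.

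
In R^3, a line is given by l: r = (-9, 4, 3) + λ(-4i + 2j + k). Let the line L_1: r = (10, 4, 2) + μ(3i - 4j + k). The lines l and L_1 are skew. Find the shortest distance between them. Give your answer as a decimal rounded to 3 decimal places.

7.646

Common perpendicular direction n = (-4, 2, 1) × (3, -4, 1) = (6, 7, 10).
With w = (10, 4, 2) − (-9, 4, 3) = (19, 0, -1), w · n = 104.
Distance = |w · n| / |n| = |104| / √185 ≈ 7.646.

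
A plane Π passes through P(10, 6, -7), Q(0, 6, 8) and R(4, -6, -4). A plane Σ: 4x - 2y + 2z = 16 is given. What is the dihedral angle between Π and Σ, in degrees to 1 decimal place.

10.9

PQ = (-10, 0, 15), PR = (-6, -12, 3); a normal to Π is PQ × PR = (180, -60, 120).
Using P: Π has equation 180x - 60y + 120z = 600.
cos θ = |n₁·n₂| / (|n₁||n₂|) = |1080| / (√50400 · √24).
θ = arccos(0.98198) ≈ 10.9°.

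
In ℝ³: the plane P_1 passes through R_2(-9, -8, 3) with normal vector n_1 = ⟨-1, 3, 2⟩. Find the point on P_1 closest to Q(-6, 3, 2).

(-4, -3, -2)

P_1: n_1·r = n_1·R_2 gives -x + 3y + 2z = -9.
Foot = Q − λn with λ = (n·Q − d)/|n|² = (19 − (-9))/14 = 2.
Foot = (-6, 3, 2) − 2·(-1, 3, 2) = (-4, -3, -2).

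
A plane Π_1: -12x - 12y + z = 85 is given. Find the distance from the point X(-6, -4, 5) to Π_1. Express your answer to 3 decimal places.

2.353

n·X − d = (-12)·(-6) + (-12)·(-4) + (1)·(5) − 85 = 40; |n| = √289.
Distance = |40| / √289 = 40/√289 ≈ 2.353.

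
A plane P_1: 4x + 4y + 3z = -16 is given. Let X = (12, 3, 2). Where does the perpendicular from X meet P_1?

Foot = X − λn with λ = (n·X − d)/|n|² = (66 − (-16))/41 = 2.
Foot = (12, 3, 2) − 2·(4, 4, 3) = (4, -5, -4).

(4, -5, -4)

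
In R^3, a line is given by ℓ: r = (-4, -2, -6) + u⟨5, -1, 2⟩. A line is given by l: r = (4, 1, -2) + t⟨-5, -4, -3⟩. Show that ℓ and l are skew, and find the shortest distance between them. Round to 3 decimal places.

0.108

Common perpendicular direction n = (5, -1, 2) × (-5, -4, -3) = (11, 5, -25).
With w = (4, 1, -2) − (-4, -2, -6) = (8, 3, 4), w · n = 3.
Since n ≠ 0 the lines are not parallel, and w · n = 3 ≠ 0 so they do not intersect; hence they are skew.
Distance = |w · n| / |n| = |3| / √771 ≈ 0.108.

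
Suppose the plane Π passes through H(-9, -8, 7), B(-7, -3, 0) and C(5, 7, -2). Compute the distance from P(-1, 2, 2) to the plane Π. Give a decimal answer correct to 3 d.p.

HB = (2, 5, -7), HC = (14, 15, -9); a normal to Π is HB × HC = (60, -80, -40).
Using H: Π has equation 60x - 80y - 40z = -180.
n·P − d = (60)·(-1) + (-80)·(2) + (-40)·(2) − (-180) = -120; |n| = √11600.
Distance = |-120| / √11600 = 120/√11600 ≈ 1.114.

1.114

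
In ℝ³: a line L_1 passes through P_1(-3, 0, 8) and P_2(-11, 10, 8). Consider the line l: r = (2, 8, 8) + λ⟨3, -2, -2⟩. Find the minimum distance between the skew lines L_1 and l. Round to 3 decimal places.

A direction vector for L_1 is P_2 − P_1 = (-8, 10, 0).
Common perpendicular direction n = (-8, 10, 0) × (3, -2, -2) = (-20, -16, -14).
With w = (2, 8, 8) − (-3, 0, 8) = (5, 8, 0), w · n = -228.
Distance = |w · n| / |n| = |-228| / √852 ≈ 7.811.

7.811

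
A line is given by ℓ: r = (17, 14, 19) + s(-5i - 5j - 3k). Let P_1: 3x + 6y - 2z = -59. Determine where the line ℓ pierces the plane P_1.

Substitute r = (17, 14, 19) + t(-5, -5, -3) into the plane: 97 + (-39)t = -59, so t = 4.
Intersection: (17, 14, 19) + 4·(-5, -5, -3) = (-3, -6, 7).

(-3, -6, 7)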